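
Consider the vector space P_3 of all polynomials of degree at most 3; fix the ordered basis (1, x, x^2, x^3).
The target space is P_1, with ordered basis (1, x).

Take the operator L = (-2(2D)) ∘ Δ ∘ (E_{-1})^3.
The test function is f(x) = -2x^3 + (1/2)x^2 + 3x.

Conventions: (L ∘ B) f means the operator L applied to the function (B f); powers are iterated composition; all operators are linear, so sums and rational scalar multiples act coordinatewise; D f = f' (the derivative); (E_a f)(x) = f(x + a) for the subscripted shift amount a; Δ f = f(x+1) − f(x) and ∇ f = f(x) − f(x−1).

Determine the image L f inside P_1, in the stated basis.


E_{-1} f = -2x^3 + (13/2)x^2 - 4x - 1/2
E_{-1} E_{-1} f = -2x^3 + (25/2)x^2 - 23x + 12
E_{-1} E_{-1} E_{-1} f = -2x^3 + (37/2)x^2 - 54x + 99/2
Δ (E_{-1})^3 f = -6x^2 + 31x - 75/2
D Δ (E_{-1})^3 f = -12x + 31
(2D) Δ (E_{-1})^3 f = -24x + 62
(-2(2D)) Δ (E_{-1})^3 f = 48x - 124

the image equals g(x) = 48x - 124


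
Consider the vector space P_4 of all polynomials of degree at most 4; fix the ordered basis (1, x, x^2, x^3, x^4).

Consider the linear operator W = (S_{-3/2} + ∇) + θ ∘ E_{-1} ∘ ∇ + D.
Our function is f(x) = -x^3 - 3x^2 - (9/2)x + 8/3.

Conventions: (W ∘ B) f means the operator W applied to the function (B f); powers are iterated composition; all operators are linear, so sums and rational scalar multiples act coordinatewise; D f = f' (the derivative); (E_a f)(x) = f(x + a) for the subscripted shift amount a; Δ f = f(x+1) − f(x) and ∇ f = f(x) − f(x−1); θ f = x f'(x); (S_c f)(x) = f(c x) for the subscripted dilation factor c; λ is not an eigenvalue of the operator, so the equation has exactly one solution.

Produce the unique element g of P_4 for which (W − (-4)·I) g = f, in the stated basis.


write g with unknown coordinates in the stated basis and equate coefficients in (W − (-4)·I) g = f
solving from the highest basis element down gives g = -(8/5)x^3 + (324/125)x^2 - (9813/625)x + 71738/9375
check: W g = (27/5)x^3 - (1671/125)x^2 + (72879/1250)x - 261952/9375
so W g − (-4)·g = -x^3 - 3x^2 - (9/2)x + 8/3 = f ✓

the image equals g(x) = -(8/5)x^3 + (324/125)x^2 - (9813/625)x + 71738/9375


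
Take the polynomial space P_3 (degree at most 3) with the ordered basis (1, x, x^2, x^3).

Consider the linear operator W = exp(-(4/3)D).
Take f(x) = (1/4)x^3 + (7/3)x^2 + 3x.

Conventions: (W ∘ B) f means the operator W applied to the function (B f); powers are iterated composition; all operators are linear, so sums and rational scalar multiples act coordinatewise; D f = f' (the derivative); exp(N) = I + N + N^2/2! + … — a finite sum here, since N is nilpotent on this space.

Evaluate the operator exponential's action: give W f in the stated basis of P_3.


order-1 term: -x^2 - (56/9)x - 4
order-2 term: (4/3)x + 112/27
order-3 term: -16/27
the series for exp(-(4/3)D) f terminates at order 3
exp(-(4/3)D) f = (1/4)x^3 + (4/3)x^2 - (17/9)x - 4/9

the result is g(x) = (1/4)x^3 + (4/3)x^2 - (17/9)x - 4/9


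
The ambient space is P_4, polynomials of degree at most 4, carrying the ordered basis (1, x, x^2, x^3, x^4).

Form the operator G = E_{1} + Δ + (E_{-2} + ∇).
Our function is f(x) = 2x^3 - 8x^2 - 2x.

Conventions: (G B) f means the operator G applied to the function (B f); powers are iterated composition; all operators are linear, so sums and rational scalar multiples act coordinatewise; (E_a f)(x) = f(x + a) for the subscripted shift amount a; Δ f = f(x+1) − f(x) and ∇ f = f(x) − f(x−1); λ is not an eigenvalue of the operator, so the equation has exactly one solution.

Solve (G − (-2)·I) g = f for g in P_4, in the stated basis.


the image equals g(x) = (1/2)x^3 - (19/8)x^2 - (19/16)x + 249/64

write g with unknown coordinates in the stated basis and equate coefficients in (G − (-2)·I) g = f
solving from the highest basis element down gives g = (1/2)x^3 - (19/8)x^2 - (19/16)x + 249/64
check: G g = x^3 - (13/4)x^2 + (3/8)x - 249/32
so G g − (-2)·g = 2x^3 - 8x^2 - 2x = f ✓


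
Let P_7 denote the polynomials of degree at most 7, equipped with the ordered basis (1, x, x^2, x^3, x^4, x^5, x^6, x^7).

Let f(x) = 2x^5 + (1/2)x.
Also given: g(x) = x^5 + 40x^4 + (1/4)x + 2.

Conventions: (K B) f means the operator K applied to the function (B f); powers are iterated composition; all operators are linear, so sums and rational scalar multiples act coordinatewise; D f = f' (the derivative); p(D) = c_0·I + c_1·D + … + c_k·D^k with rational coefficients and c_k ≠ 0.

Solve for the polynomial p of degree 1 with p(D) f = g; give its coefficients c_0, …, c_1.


c_0 = 1/2, c_1 = 4

D^0 f = 2x^5 + (1/2)x
D^1 f = 10x^4 + 1/2
matching coefficients of g against c_0 f + c_1 Df + … from the top degree down determines the c_i
solution: c_0 = 1/2, c_1 = 4


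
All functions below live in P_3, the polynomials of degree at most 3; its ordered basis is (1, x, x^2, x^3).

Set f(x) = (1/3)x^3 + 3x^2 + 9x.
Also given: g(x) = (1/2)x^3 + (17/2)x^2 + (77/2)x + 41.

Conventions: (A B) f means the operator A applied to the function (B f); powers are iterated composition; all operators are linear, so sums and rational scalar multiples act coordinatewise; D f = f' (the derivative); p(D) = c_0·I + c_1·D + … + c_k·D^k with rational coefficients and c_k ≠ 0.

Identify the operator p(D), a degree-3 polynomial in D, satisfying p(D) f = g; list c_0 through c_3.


D^0 f = (1/3)x^3 + 3x^2 + 9x
D^1 f = x^2 + 6x + 9
D^2 f = 2x + 6
D^3 f = 2
matching coefficients of g against c_0 f + c_1 Df + … from the top degree down determines the c_i
solution: c_0 = 3/2, c_1 = 4, c_2 = 1/2, c_3 = 1

c_0 = 3/2, c_1 = 4, c_2 = 1/2, c_3 = 1


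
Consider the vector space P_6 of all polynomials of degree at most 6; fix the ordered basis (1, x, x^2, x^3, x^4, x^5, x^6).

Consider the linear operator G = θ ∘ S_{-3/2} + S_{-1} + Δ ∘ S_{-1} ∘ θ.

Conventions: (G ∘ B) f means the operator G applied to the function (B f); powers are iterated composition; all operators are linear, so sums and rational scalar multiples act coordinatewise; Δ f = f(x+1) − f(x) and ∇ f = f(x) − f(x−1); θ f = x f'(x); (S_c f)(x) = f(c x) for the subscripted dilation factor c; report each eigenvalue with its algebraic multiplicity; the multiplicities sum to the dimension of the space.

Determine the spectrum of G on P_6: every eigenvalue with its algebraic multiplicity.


λ = -1247/32 (multiplicity 1), λ = -89/8 (multiplicity 1), λ = -5/2 (multiplicity 1), λ = 1 (multiplicity 1), λ = 11/2 (multiplicity 1), λ = 85/4 (multiplicity 1), λ = 2219/32 (multiplicity 1)

image of 1: 1
image of x: -(5/2)x - 1
image of x^2: (11/2)x^2 + 4x + 2
image of x^3: -(89/8)x^3 - 9x^2 - 9x - 3
image of x^4: (85/4)x^4 + 16x^3 + 24x^2 + 16x + 4
image of x^5: -(1247/32)x^5 - 25x^4 - 50x^3 - 50x^2 - 25x - 5
image of x^6: (2219/32)x^6 + 36x^5 + 90x^4 + 120x^3 + 90x^2 + 36x + 6
the matrix is upper triangular; its diagonal is (1, -5/2, 11/2, -89/8, 85/4, -1247/32, 2219/32)
for a triangular matrix the eigenvalues are the diagonal entries, with algebraic multiplicity their repetition count


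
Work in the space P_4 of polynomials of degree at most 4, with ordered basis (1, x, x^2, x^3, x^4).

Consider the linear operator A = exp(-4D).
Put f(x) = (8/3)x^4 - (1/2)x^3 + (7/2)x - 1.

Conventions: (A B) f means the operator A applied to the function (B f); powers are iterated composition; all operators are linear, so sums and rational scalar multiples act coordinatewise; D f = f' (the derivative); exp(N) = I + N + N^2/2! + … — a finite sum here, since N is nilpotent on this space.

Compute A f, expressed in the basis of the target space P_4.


g(x) = (8/3)x^4 - (259/6)x^3 + 262x^2 - (4219/6)x + 2099/3

order-1 term: -(128/3)x^3 + 6x^2 - 14
order-2 term: 256x^2 - 24x
order-3 term: -(2048/3)x + 32
order-4 term: 2048/3
the series for exp(-4D) f terminates at order 4
exp(-4D) f = (8/3)x^4 - (259/6)x^3 + 262x^2 - (4219/6)x + 2099/3


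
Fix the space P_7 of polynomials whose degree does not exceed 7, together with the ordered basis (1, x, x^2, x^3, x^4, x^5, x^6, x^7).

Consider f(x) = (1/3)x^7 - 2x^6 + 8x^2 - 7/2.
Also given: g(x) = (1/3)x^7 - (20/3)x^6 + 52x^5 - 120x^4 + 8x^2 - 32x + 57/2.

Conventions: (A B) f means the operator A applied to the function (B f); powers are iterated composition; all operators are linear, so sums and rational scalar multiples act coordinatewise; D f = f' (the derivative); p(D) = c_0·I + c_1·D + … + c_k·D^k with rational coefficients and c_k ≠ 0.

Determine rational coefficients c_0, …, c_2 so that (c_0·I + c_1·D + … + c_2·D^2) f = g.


D^0 f = (1/3)x^7 - 2x^6 + 8x^2 - 7/2
D^1 f = (7/3)x^6 - 12x^5 + 16x
D^2 f = 14x^5 - 60x^4 + 16
matching coefficients of g against c_0 f + c_1 Df + … from the top degree down determines the c_i
solution: c_0 = 1, c_1 = -2, c_2 = 2

p(D) = I − 2·D + 2·D^2, i.e. c_0 = 1, c_1 = -2, c_2 = 2


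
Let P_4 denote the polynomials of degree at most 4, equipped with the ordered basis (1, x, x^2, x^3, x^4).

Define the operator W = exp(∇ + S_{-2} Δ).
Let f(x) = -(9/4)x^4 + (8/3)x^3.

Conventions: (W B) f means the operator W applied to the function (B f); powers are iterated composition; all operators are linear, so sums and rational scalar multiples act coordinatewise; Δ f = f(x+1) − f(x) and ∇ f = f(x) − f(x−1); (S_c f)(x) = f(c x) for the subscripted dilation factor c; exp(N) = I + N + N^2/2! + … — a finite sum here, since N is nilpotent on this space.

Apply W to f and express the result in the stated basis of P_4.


order-1 term: 63x^3 - (1/2)x^2 - 15x + 16/3
order-2 term: (945/2)x^2 - 283x + 48
order-3 term: -315x - 566/3
order-4 term: -315/2
the series for exp(∇ + S_{-2} Δ) f terminates at order 4
exp(∇ + S_{-2} Δ) f = -(9/4)x^4 + (197/3)x^3 + 472x^2 - 613x - 1757/6

g(x) = -(9/4)x^4 + (197/3)x^3 + 472x^2 - 613x - 1757/6


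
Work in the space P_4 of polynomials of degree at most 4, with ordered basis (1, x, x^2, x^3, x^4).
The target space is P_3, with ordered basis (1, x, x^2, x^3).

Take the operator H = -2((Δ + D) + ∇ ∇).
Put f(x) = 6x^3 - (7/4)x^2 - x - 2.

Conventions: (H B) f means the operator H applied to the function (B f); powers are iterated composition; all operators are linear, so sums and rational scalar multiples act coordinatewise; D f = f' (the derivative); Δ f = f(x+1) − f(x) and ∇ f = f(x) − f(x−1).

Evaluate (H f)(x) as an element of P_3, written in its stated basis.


Δ f = 18x^2 + (29/2)x + 13/4
D f = 18x^2 - (7/2)x - 1
(Δ + D) f = 36x^2 + 11x + 9/4
∇ f = 18x^2 - (43/2)x + 27/4
∇ ∇ f = 36x - 79/2
((Δ + D) + ∇ ∇) f = 36x^2 + 47x - 149/4
(-2((Δ + D) + ∇ ∇)) f = -72x^2 - 94x + 149/2

g(x) = -72x^2 - 94x + 149/2


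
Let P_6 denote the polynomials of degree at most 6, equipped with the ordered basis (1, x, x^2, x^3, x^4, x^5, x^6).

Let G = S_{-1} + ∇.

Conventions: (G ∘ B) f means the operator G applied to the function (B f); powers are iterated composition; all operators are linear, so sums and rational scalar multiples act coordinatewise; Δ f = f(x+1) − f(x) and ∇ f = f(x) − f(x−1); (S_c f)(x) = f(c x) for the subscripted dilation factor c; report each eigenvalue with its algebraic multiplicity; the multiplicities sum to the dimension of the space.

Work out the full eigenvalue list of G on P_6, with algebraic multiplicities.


image of 1: 1
image of x: -x + 1
image of x^2: x^2 + 2x - 1
image of x^3: -x^3 + 3x^2 - 3x + 1
image of x^4: x^4 + 4x^3 - 6x^2 + 4x - 1
image of x^5: -x^5 + 5x^4 - 10x^3 + 10x^2 - 5x + 1
image of x^6: x^6 + 6x^5 - 15x^4 + 20x^3 - 15x^2 + 6x - 1
the matrix is upper triangular; its diagonal is (1, -1, 1, -1, 1, -1, 1)
for a triangular matrix the eigenvalues are the diagonal entries, with algebraic multiplicity their repetition count

λ = -1 (multiplicity 3), λ = 1 (multiplicity 4)


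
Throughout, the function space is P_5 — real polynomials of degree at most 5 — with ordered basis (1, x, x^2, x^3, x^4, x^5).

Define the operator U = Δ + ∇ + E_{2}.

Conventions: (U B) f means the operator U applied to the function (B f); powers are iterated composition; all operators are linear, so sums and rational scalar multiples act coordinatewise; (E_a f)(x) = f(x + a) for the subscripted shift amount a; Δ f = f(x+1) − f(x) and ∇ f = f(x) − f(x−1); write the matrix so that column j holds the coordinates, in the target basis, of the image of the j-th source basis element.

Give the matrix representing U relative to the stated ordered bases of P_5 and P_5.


the matrix is [[1, 4, 4, 10, 16, 34]; [0, 1, 8, 12, 40, 80]; [0, 0, 1, 12, 24, 100]; [0, 0, 0, 1, 16, 40]; [0, 0, 0, 0, 1, 20]; [0, 0, 0, 0, 0, 1]] (rows listed top to bottom)

image of 1: 1
image of x: x + 4
image of x^2: x^2 + 8x + 4
image of x^3: x^3 + 12x^2 + 12x + 10
image of x^4: x^4 + 16x^3 + 24x^2 + 40x + 16
image of x^5: x^5 + 20x^4 + 40x^3 + 100x^2 + 80x + 34
each image's coordinates form column j of the matrix


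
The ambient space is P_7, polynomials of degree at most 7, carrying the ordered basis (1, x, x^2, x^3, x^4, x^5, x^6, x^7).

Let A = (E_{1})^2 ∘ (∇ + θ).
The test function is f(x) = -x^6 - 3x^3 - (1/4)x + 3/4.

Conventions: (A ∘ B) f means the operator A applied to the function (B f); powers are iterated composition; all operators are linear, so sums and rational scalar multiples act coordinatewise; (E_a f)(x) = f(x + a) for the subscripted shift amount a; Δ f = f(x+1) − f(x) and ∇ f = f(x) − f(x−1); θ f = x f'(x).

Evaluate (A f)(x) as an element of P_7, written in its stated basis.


∇ f = -6x^5 + 15x^4 - 20x^3 + 6x^2 + 3x - 9/4
θ f = -6x^6 - 9x^3 - (1/4)x
(∇ + θ) f = -6x^6 - 6x^5 + 15x^4 - 29x^3 + 6x^2 + (11/4)x - 9/4
E_{1} (∇ + θ) f = -6x^6 - 42x^5 - 105x^4 - 149x^3 - 141x^2 - (313/4)x - 39/2
E_{1} E_{1} (∇ + θ) f = -6x^6 - 78x^5 - 405x^4 - 1109x^3 - 1728x^2 - (5893/4)x - 2163/4

the image equals g(x) = -6x^6 - 78x^5 - 405x^4 - 1109x^3 - 1728x^2 - (5893/4)x - 2163/4


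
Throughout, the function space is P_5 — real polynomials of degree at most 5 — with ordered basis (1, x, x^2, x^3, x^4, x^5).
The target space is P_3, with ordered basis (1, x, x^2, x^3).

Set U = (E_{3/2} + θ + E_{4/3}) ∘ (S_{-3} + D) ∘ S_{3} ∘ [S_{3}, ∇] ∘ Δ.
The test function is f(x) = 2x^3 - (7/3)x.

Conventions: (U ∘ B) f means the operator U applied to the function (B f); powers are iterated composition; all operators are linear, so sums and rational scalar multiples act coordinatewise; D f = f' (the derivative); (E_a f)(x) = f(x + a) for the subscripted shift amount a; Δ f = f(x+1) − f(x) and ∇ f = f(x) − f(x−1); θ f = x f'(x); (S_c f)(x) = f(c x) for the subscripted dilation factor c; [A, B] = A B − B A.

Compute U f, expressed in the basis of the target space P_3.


Δ f = 6x^2 + 6x - 1/3
∇ Δ f = 12x
S_{3} ∇ Δ f = 36x
S_{3} Δ f = 54x^2 + 18x - 1/3
∇ S_{3} Δ f = 108x - 36
[S_{3}, ∇] Δ f = -72x + 36
S_{3} ([S_{3}, ∇] ∘ Δ) f = -216x + 36
S_{-3} S_{3} ([S_{3}, ∇] ∘ Δ) f = 648x + 36
D S_{3} ([S_{3}, ∇] ∘ Δ) f = -216
(S_{-3} + D) S_{3} ([S_{3}, ∇] ∘ Δ) f = 648x - 180
E_{3/2} (S_{-3} + D) S_{3} ([S_{3}, ∇] ∘ Δ) f = 648x + 792
θ (S_{-3} + D) S_{3} ([S_{3}, ∇] ∘ Δ) f = 648x
E_{4/3} (S_{-3} + D) S_{3} ([S_{3}, ∇] ∘ Δ) f = 648x + 684
(E_{3/2} + θ + E_{4/3}) (S_{-3} + D) S_{3} ([S_{3}, ∇] ∘ Δ) f = 1944x + 1476

the result is g(x) = 1944x + 1476


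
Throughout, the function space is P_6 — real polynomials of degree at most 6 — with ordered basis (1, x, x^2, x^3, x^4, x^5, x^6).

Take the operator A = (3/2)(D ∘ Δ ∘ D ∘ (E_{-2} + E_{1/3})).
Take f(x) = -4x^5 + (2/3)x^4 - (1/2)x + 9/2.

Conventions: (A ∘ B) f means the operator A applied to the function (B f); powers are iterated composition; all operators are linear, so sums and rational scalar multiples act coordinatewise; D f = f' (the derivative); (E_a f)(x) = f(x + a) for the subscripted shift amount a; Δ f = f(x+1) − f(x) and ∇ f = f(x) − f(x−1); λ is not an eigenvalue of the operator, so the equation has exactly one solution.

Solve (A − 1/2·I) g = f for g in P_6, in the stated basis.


write g with unknown coordinates in the stated basis and equate coefficients in (A − 1/2·I) g = f
solving from the highest basis element down gives g = 8x^5 - (4/3)x^4 + 2880x^2 - 2111x + 4535
check: A g = 1440x^2 - 1056x + 2272
so A g − 1/2·g = -4x^5 + (2/3)x^4 - (1/2)x + 9/2 = f ✓

g(x) = 8x^5 - (4/3)x^4 + 2880x^2 - 2111x + 4535


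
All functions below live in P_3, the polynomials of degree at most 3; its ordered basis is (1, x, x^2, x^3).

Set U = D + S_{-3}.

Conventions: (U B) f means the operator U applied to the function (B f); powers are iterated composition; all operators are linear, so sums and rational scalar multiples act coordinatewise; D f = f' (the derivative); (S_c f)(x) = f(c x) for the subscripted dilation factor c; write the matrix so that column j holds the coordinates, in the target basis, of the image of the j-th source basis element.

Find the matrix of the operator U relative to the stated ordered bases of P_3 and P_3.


image of 1: 1
image of x: -3x + 1
image of x^2: 9x^2 + 2x
image of x^3: -27x^3 + 3x^2
each image's coordinates form column j of the matrix

the matrix is [[1, 1, 0, 0]; [0, -3, 2, 0]; [0, 0, 9, 3]; [0, 0, 0, -27]] (rows listed top to bottom)


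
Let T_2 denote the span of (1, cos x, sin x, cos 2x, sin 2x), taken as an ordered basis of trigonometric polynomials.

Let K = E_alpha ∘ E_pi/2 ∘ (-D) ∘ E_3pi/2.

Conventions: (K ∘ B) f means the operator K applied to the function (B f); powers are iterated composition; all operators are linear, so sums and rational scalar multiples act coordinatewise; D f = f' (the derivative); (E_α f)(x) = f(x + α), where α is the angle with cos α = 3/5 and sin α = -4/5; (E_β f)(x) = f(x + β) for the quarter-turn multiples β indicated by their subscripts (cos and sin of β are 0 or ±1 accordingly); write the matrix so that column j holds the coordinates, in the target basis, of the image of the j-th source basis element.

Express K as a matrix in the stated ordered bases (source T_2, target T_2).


the matrix is [[0, 0, 0, 0, 0]; [0, -4/5, -3/5, 0, 0]; [0, 3/5, -4/5, 0, 0]; [0, 0, 0, -48/25, 14/25]; [0, 0, 0, -14/25, -48/25]] (rows listed top to bottom)

image of 1: 0
image of cos x: -(4/5)cos x + (3/5)sin x
image of sin x: -(3/5)cos x - (4/5)sin x
image of cos 2x: -(48/25)cos 2x - (14/25)sin 2x
image of sin 2x: (14/25)cos 2x - (48/25)sin 2x
each image's coordinates form column j of the matrix


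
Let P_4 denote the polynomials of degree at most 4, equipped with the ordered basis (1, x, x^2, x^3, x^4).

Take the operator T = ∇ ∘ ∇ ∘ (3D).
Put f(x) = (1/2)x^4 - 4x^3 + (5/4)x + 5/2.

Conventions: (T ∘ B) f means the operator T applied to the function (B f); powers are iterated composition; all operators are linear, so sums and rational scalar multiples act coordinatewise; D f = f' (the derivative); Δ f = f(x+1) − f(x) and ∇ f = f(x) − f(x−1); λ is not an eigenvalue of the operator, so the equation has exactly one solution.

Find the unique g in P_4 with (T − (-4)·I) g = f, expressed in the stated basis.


write g with unknown coordinates in the stated basis and equate coefficients in (T − (-4)·I) g = f
solving from the highest basis element down gives g = (1/8)x^4 - x^3 - (31/16)x + 59/8
check: T g = 9x - 27
so T g − (-4)·g = (1/2)x^4 - 4x^3 + (5/4)x + 5/2 = f ✓

the result is g(x) = (1/8)x^4 - x^3 - (31/16)x + 59/8


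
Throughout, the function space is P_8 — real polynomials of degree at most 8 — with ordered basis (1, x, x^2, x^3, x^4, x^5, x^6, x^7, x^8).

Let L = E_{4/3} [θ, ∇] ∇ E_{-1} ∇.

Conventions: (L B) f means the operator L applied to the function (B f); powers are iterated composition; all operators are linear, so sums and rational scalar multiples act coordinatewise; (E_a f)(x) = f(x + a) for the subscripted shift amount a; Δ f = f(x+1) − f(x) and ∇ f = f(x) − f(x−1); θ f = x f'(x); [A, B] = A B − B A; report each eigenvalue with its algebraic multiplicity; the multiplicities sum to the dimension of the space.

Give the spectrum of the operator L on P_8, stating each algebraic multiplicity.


λ = 0 (multiplicity 9)

image of 1: 0
image of x: 0
image of x^2: 0
image of x^3: -6
image of x^4: -24x + 40
image of x^5: -60x^2 + 200x - 530/3
image of x^6: -120x^3 + 600x^2 - 1060x + 5900/9
image of x^7: -210x^4 + 1400x^3 - 3710x^2 + (41300/9)x - 59878/27
image of x^8: -336x^5 + 2800x^4 - (29680/3)x^3 + (165200/9)x^2 - (479024/27)x + 575120/81
the matrix is upper triangular; its diagonal is (0, 0, 0, 0, 0, 0, 0, 0, 0)
for a triangular matrix the eigenvalues are the diagonal entries, with algebraic multiplicity their repetition count


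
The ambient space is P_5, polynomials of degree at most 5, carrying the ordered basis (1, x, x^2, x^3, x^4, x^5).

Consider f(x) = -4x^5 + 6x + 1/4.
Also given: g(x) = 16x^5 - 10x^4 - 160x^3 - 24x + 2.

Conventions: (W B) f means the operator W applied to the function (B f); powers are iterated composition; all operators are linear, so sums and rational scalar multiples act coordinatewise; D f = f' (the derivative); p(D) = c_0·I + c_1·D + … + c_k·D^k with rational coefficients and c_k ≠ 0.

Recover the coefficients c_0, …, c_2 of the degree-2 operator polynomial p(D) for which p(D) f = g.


c_0 = -4, c_1 = 1/2, c_2 = 2

D^0 f = -4x^5 + 6x + 1/4
D^1 f = -20x^4 + 6
D^2 f = -80x^3
matching coefficients of g against c_0 f + c_1 Df + … from the top degree down determines the c_i
solution: c_0 = -4, c_1 = 1/2, c_2 = 2


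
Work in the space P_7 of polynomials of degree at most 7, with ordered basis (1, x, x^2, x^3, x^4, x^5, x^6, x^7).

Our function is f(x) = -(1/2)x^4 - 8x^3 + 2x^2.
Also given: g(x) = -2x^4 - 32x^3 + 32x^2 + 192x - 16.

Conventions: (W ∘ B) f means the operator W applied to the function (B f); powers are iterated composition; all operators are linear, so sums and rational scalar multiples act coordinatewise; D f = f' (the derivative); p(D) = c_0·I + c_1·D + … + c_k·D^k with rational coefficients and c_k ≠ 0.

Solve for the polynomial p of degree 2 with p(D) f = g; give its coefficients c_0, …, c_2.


p(D) = 4·I − 4·D^2, i.e. c_0 = 4, c_1 = 0, c_2 = -4

D^0 f = -(1/2)x^4 - 8x^3 + 2x^2
D^1 f = -2x^3 - 24x^2 + 4x
D^2 f = -6x^2 - 48x + 4
matching coefficients of g against c_0 f + c_1 Df + … from the top degree down determines the c_i
solution: c_0 = 4, c_1 = 0, c_2 = -4


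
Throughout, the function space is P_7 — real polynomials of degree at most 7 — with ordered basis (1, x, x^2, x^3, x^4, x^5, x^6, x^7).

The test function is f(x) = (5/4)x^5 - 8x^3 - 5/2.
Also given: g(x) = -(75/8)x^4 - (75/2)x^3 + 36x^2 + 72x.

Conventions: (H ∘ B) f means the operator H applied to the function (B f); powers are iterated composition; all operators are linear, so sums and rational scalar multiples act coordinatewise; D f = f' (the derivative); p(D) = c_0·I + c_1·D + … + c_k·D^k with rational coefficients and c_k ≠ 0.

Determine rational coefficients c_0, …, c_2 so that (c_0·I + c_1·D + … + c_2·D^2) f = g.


D^0 f = (5/4)x^5 - 8x^3 - 5/2
D^1 f = (25/4)x^4 - 24x^2
D^2 f = 25x^3 - 48x
matching coefficients of g against c_0 f + c_1 Df + … from the top degree down determines the c_i
solution: c_0 = 0, c_1 = -3/2, c_2 = -3/2

p(D) = -(3/2)·D − (3/2)·D^2, i.e. c_0 = 0, c_1 = -3/2, c_2 = -3/2


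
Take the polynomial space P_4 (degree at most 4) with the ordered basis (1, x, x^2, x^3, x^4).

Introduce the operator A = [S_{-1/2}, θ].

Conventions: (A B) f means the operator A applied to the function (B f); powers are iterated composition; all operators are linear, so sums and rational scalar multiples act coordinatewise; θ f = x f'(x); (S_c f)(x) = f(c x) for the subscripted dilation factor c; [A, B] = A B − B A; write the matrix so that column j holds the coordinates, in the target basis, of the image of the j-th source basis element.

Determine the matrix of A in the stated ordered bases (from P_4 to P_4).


image of 1: 0
image of x: 0
image of x^2: 0
image of x^3: 0
image of x^4: 0
each image's coordinates form column j of the matrix

the matrix is [[0, 0, 0, 0, 0]; [0, 0, 0, 0, 0]; [0, 0, 0, 0, 0]; [0, 0, 0, 0, 0]; [0, 0, 0, 0, 0]] (rows listed top to bottom)


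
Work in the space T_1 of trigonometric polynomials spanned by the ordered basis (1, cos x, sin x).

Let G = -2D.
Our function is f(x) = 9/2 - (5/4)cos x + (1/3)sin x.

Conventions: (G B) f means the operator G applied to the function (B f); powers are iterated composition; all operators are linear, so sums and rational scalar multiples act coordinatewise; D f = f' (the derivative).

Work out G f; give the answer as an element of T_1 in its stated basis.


g(x) = -(2/3)cos x - (5/2)sin x

D f = (1/3)cos x + (5/4)sin x
(-2D) f = -(2/3)cos x - (5/2)sin x


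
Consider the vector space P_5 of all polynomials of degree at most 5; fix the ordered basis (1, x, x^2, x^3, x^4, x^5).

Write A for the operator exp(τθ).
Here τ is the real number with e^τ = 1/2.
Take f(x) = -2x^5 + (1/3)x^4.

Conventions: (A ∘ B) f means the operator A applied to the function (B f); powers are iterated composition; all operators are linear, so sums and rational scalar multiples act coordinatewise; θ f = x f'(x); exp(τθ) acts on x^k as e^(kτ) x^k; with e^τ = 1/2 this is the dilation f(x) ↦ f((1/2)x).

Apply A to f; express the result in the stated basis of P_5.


exp(τθ) x^k = e^(kτ) x^k; with e^τ = 1/2 this sends x^k to (1/2)^k x^k
x^4 ↦ 1/16 x^4
x^5 ↦ 1/32 x^5
applying this coordinatewise to f: exp(τθ) f = -(1/16)x^5 + (1/48)x^4

g(x) = -(1/16)x^5 + (1/48)x^4


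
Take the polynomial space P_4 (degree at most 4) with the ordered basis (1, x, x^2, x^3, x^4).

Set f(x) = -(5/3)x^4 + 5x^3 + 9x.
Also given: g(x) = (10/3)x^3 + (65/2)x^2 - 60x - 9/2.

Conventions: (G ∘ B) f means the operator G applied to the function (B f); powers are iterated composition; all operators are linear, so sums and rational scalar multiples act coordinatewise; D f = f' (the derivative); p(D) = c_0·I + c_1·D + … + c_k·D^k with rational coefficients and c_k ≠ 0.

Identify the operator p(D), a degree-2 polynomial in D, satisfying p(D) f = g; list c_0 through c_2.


D^0 f = -(5/3)x^4 + 5x^3 + 9x
D^1 f = -(20/3)x^3 + 15x^2 + 9
D^2 f = -20x^2 + 30x
matching coefficients of g against c_0 f + c_1 Df + … from the top degree down determines the c_i
solution: c_0 = 0, c_1 = -1/2, c_2 = -2

p(D) = -(1/2)·D − 2·D^2, i.e. c_0 = 0, c_1 = -1/2, c_2 = -2


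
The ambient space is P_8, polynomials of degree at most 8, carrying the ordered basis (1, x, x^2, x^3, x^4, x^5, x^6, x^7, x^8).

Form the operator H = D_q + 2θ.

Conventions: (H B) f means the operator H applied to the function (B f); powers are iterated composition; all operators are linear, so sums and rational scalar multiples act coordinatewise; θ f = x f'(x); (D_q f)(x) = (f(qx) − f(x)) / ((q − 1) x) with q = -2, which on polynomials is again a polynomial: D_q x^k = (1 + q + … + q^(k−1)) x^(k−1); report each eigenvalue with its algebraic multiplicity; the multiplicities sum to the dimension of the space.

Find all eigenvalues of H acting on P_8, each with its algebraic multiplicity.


λ = 0 (multiplicity 1), λ = 2 (multiplicity 1), λ = 4 (multiplicity 1), λ = 6 (multiplicity 1), λ = 8 (multiplicity 1), λ = 10 (multiplicity 1), λ = 12 (multiplicity 1), λ = 14 (multiplicity 1), λ = 16 (multiplicity 1)

image of 1: 0
image of x: 2x + 1
image of x^2: 4x^2 - x
image of x^3: 6x^3 + 3x^2
image of x^4: 8x^4 - 5x^3
image of x^5: 10x^5 + 11x^4
image of x^6: 12x^6 - 21x^5
image of x^7: 14x^7 + 43x^6
image of x^8: 16x^8 - 85x^7
the matrix is upper triangular; its diagonal is (0, 2, 4, 6, 8, 10, 12, 14, 16)
for a triangular matrix the eigenvalues are the diagonal entries, with algebraic multiplicity their repetition count


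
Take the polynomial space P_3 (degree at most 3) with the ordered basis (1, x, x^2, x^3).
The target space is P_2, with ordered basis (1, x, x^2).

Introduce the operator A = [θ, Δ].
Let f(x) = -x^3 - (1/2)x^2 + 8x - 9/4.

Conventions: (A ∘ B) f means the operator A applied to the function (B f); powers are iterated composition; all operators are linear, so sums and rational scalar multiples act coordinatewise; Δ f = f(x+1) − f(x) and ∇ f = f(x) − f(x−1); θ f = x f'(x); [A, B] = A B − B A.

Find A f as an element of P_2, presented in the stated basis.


Δ f = -3x^2 - 4x + 13/2
θ Δ f = -6x^2 - 4x
θ f = -3x^3 - x^2 + 8x
Δ θ f = -9x^2 - 11x + 4
[θ, Δ] f = 3x^2 + 7x - 4

g(x) = 3x^2 + 7x - 4


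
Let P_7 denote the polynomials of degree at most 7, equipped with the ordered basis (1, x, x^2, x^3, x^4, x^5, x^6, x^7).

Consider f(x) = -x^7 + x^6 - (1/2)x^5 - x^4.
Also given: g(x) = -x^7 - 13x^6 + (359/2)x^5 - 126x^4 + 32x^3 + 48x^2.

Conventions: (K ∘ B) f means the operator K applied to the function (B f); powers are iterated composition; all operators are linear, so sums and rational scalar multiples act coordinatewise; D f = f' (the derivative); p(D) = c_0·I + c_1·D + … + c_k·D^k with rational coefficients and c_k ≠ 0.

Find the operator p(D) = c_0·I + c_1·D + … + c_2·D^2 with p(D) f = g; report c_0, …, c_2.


D^0 f = -x^7 + x^6 - (1/2)x^5 - x^4
D^1 f = -7x^6 + 6x^5 - (5/2)x^4 - 4x^3
D^2 f = -42x^5 + 30x^4 - 10x^3 - 12x^2
matching coefficients of g against c_0 f + c_1 Df + … from the top degree down determines the c_i
solution: c_0 = 1, c_1 = 2, c_2 = -4

c_0 = 1, c_1 = 2, c_2 = -4


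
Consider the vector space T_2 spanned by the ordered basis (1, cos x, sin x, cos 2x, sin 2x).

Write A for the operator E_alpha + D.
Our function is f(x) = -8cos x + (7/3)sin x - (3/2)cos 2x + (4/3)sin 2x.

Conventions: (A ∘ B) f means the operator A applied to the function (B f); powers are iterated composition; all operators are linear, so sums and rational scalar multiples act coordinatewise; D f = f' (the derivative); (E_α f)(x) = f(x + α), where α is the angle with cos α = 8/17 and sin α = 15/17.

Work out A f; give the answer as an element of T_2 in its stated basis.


g(x) = (32/51)cos x + (824/51)sin x + (7993/1734)cos 2x + (3037/867)sin 2x

E_alpha f = -(29/17)cos x + (416/51)sin x + (1123/578)cos 2x + (436/867)sin 2x
D f = (7/3)cos x + 8sin x + (8/3)cos 2x + 3sin 2x
(E_alpha + D) f = (32/51)cos x + (824/51)sin x + (7993/1734)cos 2x + (3037/867)sin 2x


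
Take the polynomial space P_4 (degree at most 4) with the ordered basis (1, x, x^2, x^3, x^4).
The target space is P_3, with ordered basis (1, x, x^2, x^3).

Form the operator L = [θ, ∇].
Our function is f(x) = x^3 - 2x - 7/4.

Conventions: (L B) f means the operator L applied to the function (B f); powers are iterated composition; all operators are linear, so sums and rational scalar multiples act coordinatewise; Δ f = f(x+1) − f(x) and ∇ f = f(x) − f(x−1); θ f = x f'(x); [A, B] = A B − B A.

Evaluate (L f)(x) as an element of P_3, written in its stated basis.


∇ f = 3x^2 - 3x - 1
θ ∇ f = 6x^2 - 3x
θ f = 3x^3 - 2x
∇ θ f = 9x^2 - 9x + 1
[θ, ∇] f = -3x^2 + 6x - 1

the result is g(x) = -3x^2 + 6x - 1


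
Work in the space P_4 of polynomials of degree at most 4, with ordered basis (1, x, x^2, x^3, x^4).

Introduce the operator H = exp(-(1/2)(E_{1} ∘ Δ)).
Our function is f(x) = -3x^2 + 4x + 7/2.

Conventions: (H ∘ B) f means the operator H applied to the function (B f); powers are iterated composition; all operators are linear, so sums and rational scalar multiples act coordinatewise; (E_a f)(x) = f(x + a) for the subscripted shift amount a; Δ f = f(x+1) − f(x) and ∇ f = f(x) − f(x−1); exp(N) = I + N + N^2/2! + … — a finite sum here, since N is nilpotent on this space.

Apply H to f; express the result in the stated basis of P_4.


the result is g(x) = -3x^2 + 7x + 21/4

order-1 term: 3x + 5/2
order-2 term: -3/4
the series for exp(-(1/2)(E_{1} ∘ Δ)) f terminates at order 2
exp(-(1/2)(E_{1} ∘ Δ)) f = -3x^2 + 7x + 21/4


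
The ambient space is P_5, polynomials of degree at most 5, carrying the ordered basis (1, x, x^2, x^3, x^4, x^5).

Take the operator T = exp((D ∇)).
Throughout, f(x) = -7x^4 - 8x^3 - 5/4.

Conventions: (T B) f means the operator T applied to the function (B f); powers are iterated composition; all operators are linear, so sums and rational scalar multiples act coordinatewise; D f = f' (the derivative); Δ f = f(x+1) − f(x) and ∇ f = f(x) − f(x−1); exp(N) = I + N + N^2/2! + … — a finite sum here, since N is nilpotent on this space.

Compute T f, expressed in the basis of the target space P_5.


g(x) = -7x^4 - 8x^3 - 84x^2 + 36x - 357/4

order-1 term: -84x^2 + 36x - 4
order-2 term: -84
the series for exp((D ∇)) f terminates at order 2
exp((D ∇)) f = -7x^4 - 8x^3 - 84x^2 + 36x - 357/4


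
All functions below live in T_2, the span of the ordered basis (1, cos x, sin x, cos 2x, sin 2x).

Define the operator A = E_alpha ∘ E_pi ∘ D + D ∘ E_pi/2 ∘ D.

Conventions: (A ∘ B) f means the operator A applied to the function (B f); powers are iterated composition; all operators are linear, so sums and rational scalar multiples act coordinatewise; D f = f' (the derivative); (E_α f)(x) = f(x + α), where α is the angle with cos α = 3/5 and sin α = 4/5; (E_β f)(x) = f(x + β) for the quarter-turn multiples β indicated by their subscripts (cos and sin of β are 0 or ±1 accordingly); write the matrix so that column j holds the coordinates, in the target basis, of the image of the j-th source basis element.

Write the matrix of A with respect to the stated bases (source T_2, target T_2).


image of 1: 0
image of cos x: (4/5)cos x + (8/5)sin x
image of sin x: -(8/5)cos x + (4/5)sin x
image of cos 2x: (52/25)cos 2x + (14/25)sin 2x
image of sin 2x: -(14/25)cos 2x + (52/25)sin 2x
each image's coordinates form column j of the matrix

the matrix is [[0, 0, 0, 0, 0]; [0, 4/5, -8/5, 0, 0]; [0, 8/5, 4/5, 0, 0]; [0, 0, 0, 52/25, -14/25]; [0, 0, 0, 14/25, 52/25]] (rows listed top to bottom)


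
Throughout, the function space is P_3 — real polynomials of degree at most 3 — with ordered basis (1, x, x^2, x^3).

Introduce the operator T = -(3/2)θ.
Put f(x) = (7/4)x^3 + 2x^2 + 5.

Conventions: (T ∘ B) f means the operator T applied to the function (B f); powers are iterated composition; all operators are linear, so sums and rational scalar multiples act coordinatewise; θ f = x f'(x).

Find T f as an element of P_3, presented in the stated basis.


g(x) = -(63/8)x^3 - 6x^2

θ f = (21/4)x^3 + 4x^2
(-(3/2)θ) f = -(63/8)x^3 - 6x^2


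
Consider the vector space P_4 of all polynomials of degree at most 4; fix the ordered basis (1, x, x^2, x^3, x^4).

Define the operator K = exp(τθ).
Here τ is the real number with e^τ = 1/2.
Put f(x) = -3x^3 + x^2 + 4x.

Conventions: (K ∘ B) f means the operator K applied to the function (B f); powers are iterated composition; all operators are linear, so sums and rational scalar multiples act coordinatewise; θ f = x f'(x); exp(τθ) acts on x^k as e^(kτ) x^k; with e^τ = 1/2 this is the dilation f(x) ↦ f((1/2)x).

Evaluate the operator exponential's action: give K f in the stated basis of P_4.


the result is g(x) = -(3/8)x^3 + (1/4)x^2 + 2x

exp(τθ) x^k = e^(kτ) x^k; with e^τ = 1/2 this sends x^k to (1/2)^k x^k
x ↦ 1/2 x
x^2 ↦ 1/4 x^2
x^3 ↦ 1/8 x^3
applying this coordinatewise to f: exp(τθ) f = -(3/8)x^3 + (1/4)x^2 + 2x


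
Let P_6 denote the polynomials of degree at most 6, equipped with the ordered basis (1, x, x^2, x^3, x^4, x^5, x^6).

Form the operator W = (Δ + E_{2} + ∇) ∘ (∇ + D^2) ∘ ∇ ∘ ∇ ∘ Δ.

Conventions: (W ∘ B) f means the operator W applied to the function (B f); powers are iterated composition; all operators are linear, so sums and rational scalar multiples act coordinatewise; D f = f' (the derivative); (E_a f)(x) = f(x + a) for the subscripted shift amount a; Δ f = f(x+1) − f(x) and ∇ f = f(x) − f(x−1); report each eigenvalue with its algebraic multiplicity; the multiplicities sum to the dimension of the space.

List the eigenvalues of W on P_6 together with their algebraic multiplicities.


image of 1: 0
image of x: 0
image of x^2: 0
image of x^3: 0
image of x^4: 24
image of x^5: 120x + 480
image of x^6: 360x^2 + 2880x + 1560
the matrix is upper triangular; its diagonal is (0, 0, 0, 0, 0, 0, 0)
for a triangular matrix the eigenvalues are the diagonal entries, with algebraic multiplicity their repetition count

λ = 0 (multiplicity 7)


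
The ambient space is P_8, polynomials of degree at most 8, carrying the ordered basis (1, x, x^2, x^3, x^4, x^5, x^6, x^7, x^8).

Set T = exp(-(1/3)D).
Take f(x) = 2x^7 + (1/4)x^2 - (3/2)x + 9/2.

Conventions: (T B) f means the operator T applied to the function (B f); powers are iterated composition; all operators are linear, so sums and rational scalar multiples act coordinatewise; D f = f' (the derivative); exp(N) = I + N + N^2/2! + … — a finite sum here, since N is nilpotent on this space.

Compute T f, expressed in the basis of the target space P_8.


order-1 term: -(14/3)x^6 - (1/6)x + 1/2
order-2 term: (14/3)x^5 + 1/36
order-3 term: -(70/27)x^4
order-4 term: (70/81)x^3
order-5 term: -(14/81)x^2
order-6 term: (14/729)x
order-7 term: -2/2187
the series for exp(-(1/3)D) f terminates at order 7
exp(-(1/3)D) f = 2x^7 - (14/3)x^6 + (14/3)x^5 - (70/27)x^4 + (70/81)x^3 + (25/324)x^2 - (1201/729)x + 43975/8748

the result is g(x) = 2x^7 - (14/3)x^6 + (14/3)x^5 - (70/27)x^4 + (70/81)x^3 + (25/324)x^2 - (1201/729)x + 43975/8748


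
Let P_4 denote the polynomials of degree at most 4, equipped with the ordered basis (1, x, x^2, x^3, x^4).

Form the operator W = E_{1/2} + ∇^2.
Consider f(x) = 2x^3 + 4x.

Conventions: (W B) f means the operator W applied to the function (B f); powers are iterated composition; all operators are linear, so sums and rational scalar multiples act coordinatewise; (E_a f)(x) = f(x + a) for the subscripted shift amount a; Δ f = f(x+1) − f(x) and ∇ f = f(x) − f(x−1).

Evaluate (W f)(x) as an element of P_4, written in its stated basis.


the result is g(x) = 2x^3 + 3x^2 + (35/2)x - 39/4

E_{1/2} f = 2x^3 + 3x^2 + (11/2)x + 9/4
∇ f = 6x^2 - 6x + 6
∇ ∇ f = 12x - 12
(E_{1/2} + ∇^2) f = 2x^3 + 3x^2 + (35/2)x - 39/4


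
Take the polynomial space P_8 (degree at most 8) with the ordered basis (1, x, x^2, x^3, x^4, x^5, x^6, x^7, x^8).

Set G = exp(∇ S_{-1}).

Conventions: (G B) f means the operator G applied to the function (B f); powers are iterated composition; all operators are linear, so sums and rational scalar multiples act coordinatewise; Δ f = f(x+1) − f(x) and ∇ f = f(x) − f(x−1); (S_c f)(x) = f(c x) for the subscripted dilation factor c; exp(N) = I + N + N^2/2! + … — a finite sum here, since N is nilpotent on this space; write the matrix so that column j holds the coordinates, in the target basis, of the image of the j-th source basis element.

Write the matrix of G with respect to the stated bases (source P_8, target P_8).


the matrix is [[1, -1, -2, 0, 1, 3, 9, 7, 10]; [0, 1, 2, 0, 0, -5, -18, -21, -56]; [0, 0, 1, -3, -12, 0, 15, 63, 252]; [0, 0, 0, 1, 4, 0, 0, -35, -168]; [0, 0, 0, 0, 1, -5, -30, 0, 70]; [0, 0, 0, 0, 0, 1, 6, 0, 0]; [0, 0, 0, 0, 0, 0, 1, -7, -56]; [0, 0, 0, 0, 0, 0, 0, 1, 8]; [0, 0, 0, 0, 0, 0, 0, 0, 1]] (rows listed top to bottom)

image of 1: 1
image of x: x - 1
image of x^2: x^2 + 2x - 2
image of x^3: x^3 - 3x^2
image of x^4: x^4 + 4x^3 - 12x^2 + 1
image of x^5: x^5 - 5x^4 - 5x + 3
image of x^6: x^6 + 6x^5 - 30x^4 + 15x^2 - 18x + 9
image of x^7: x^7 - 7x^6 - 35x^3 + 63x^2 - 21x + 7
image of x^8: x^8 + 8x^7 - 56x^6 + 70x^4 - 168x^3 + 252x^2 - 56x + 10
each image's coordinates form column j of the matrix


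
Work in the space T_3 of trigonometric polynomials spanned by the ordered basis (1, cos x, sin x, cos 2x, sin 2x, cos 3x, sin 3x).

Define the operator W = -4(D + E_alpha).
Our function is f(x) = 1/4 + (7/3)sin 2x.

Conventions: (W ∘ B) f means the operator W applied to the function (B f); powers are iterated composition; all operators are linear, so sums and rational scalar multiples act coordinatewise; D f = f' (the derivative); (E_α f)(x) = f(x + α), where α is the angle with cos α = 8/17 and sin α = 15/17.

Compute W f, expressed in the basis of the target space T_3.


D f = (14/3)cos 2x
E_alpha f = 1/4 + (560/289)cos 2x - (1127/867)sin 2x
(D + E_alpha) f = 1/4 + (5726/867)cos 2x - (1127/867)sin 2x
(-4(D + E_alpha)) f = -1 - (22904/867)cos 2x + (4508/867)sin 2x

the image equals g(x) = -1 - (22904/867)cos 2x + (4508/867)sin 2x
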